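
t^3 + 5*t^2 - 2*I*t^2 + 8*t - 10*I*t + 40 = (t + 5)*(t - 4*I)*(t + 2*I)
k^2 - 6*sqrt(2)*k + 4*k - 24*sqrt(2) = (k + 4)*(k - 6*sqrt(2))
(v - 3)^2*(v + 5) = v^3 - v^2 - 21*v + 45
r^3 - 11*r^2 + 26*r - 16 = (r - 8)*(r - 2)*(r - 1)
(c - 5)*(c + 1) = c^2 - 4*c - 5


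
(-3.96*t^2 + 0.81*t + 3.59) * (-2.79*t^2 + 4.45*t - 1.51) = 11.0484*t^4 - 19.8819*t^3 - 0.432*t^2 + 14.7524*t - 5.4209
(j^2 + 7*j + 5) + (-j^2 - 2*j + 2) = 5*j + 7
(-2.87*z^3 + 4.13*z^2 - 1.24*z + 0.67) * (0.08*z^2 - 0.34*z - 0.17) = -0.2296*z^5 + 1.3062*z^4 - 1.0155*z^3 - 0.2269*z^2 - 0.017*z - 0.1139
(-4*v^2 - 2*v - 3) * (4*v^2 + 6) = -16*v^4 - 8*v^3 - 36*v^2 - 12*v - 18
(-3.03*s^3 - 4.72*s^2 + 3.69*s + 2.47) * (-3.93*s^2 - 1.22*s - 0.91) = 11.9079*s^5 + 22.2462*s^4 - 5.986*s^3 - 9.9137*s^2 - 6.3713*s - 2.2477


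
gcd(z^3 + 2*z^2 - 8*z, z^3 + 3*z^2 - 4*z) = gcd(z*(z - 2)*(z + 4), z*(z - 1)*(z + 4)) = z^2 + 4*z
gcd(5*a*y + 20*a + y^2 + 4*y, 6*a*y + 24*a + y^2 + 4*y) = y + 4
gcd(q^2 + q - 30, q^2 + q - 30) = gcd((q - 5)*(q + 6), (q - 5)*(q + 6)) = q^2 + q - 30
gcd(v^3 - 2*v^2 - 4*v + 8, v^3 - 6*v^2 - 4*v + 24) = v^2 - 4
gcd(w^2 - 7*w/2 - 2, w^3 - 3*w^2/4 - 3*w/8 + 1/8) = w + 1/2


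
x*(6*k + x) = 6*k*x + x^2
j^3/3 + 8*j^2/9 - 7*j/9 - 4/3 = (j/3 + 1)*(j - 4/3)*(j + 1)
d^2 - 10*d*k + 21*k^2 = (d - 7*k)*(d - 3*k)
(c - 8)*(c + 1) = c^2 - 7*c - 8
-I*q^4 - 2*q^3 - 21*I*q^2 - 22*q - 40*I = (q - 5*I)*(q - 2*I)*(q + 4*I)*(-I*q + 1)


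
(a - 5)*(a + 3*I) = a^2 - 5*a + 3*I*a - 15*I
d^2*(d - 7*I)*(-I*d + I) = -I*d^4 - 7*d^3 + I*d^3 + 7*d^2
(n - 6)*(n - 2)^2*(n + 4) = n^4 - 6*n^3 - 12*n^2 + 88*n - 96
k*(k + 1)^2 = k^3 + 2*k^2 + k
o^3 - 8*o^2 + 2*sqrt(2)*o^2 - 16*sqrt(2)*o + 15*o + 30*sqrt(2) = (o - 5)*(o - 3)*(o + 2*sqrt(2))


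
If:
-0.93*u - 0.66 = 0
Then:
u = -0.71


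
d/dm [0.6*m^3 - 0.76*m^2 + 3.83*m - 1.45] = 1.8*m^2 - 1.52*m + 3.83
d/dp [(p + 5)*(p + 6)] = 2*p + 11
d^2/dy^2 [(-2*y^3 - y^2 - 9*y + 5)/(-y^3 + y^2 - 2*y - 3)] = 2*(3*y^6 + 15*y^5 - 99*y^4 + 26*y^3 - 162*y^2 + 210*y - 80)/(y^9 - 3*y^8 + 9*y^7 - 4*y^6 + 33*y^4 - y^3 + 9*y^2 + 54*y + 27)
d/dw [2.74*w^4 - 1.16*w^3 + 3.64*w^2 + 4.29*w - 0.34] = 10.96*w^3 - 3.48*w^2 + 7.28*w + 4.29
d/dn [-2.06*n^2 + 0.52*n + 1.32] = 0.52 - 4.12*n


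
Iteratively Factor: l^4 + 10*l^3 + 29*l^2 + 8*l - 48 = (l + 4)*(l^3 + 6*l^2 + 5*l - 12) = (l + 4)^2*(l^2 + 2*l - 3) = (l - 1)*(l + 4)^2*(l + 3)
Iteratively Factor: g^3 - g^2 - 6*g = (g + 2)*(g^2 - 3*g) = g*(g + 2)*(g - 3)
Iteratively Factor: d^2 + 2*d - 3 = (d - 1)*(d + 3)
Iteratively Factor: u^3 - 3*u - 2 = (u - 2)*(u^2 + 2*u + 1) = (u - 2)*(u + 1)*(u + 1)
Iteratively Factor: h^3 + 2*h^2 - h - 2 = (h - 1)*(h^2 + 3*h + 2) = (h - 1)*(h + 1)*(h + 2)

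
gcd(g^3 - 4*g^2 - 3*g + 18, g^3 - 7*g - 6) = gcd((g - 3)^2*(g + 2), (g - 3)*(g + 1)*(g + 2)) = g^2 - g - 6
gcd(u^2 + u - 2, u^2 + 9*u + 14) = u + 2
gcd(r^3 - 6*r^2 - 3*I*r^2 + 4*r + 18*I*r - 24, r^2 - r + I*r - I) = r + I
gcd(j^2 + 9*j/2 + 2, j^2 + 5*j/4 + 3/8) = j + 1/2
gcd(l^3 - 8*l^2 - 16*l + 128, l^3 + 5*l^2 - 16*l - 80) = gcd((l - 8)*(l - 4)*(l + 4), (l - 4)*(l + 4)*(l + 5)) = l^2 - 16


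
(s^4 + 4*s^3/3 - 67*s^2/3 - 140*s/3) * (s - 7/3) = s^5 - s^4 - 229*s^3/9 + 49*s^2/9 + 980*s/9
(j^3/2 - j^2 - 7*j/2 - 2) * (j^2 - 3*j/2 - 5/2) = j^5/2 - 7*j^4/4 - 13*j^3/4 + 23*j^2/4 + 47*j/4 + 5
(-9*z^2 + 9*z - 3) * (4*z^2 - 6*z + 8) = -36*z^4 + 90*z^3 - 138*z^2 + 90*z - 24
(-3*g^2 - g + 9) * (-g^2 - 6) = 3*g^4 + g^3 + 9*g^2 + 6*g - 54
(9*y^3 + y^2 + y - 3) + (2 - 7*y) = 9*y^3 + y^2 - 6*y - 1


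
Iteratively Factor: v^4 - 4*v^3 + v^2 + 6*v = (v)*(v^3 - 4*v^2 + v + 6) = v*(v - 3)*(v^2 - v - 2) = v*(v - 3)*(v + 1)*(v - 2)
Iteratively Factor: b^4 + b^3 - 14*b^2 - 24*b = (b)*(b^3 + b^2 - 14*b - 24) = b*(b + 2)*(b^2 - b - 12) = b*(b + 2)*(b + 3)*(b - 4)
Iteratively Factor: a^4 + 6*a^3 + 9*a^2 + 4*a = (a + 4)*(a^3 + 2*a^2 + a) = (a + 1)*(a + 4)*(a^2 + a) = (a + 1)^2*(a + 4)*(a)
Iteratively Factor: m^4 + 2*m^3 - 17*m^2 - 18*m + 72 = (m + 4)*(m^3 - 2*m^2 - 9*m + 18) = (m + 3)*(m + 4)*(m^2 - 5*m + 6) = (m - 2)*(m + 3)*(m + 4)*(m - 3)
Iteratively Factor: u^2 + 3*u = (u)*(u + 3)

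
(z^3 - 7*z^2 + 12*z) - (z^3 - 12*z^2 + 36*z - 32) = 5*z^2 - 24*z + 32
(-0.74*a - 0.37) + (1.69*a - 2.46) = 0.95*a - 2.83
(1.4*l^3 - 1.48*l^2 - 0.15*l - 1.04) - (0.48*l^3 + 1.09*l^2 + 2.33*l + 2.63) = 0.92*l^3 - 2.57*l^2 - 2.48*l - 3.67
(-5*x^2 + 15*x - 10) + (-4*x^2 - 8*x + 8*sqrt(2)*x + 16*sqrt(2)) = -9*x^2 + 7*x + 8*sqrt(2)*x - 10 + 16*sqrt(2)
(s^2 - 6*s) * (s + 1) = s^3 - 5*s^2 - 6*s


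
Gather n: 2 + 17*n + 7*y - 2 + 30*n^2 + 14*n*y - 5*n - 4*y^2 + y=30*n^2 + n*(14*y + 12) - 4*y^2 + 8*y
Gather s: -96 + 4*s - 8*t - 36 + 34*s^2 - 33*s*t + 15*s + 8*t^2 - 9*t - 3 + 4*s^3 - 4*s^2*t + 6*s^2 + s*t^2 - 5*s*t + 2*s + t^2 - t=4*s^3 + s^2*(40 - 4*t) + s*(t^2 - 38*t + 21) + 9*t^2 - 18*t - 135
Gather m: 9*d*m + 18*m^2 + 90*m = 18*m^2 + m*(9*d + 90)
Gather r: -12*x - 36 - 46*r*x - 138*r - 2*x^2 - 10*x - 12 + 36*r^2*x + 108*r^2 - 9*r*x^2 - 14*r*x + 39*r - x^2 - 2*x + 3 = r^2*(36*x + 108) + r*(-9*x^2 - 60*x - 99) - 3*x^2 - 24*x - 45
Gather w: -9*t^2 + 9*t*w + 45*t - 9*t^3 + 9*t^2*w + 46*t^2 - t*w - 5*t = -9*t^3 + 37*t^2 + 40*t + w*(9*t^2 + 8*t)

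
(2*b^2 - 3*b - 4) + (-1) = 2*b^2 - 3*b - 5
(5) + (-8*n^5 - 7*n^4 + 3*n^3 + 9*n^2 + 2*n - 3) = -8*n^5 - 7*n^4 + 3*n^3 + 9*n^2 + 2*n + 2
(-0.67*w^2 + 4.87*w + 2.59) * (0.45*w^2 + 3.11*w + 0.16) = -0.3015*w^4 + 0.1078*w^3 + 16.204*w^2 + 8.8341*w + 0.4144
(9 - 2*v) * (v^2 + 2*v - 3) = -2*v^3 + 5*v^2 + 24*v - 27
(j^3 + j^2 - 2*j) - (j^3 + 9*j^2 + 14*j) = -8*j^2 - 16*j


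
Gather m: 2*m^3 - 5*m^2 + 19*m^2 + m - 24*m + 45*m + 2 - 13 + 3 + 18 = 2*m^3 + 14*m^2 + 22*m + 10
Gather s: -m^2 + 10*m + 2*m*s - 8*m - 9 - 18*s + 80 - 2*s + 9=-m^2 + 2*m + s*(2*m - 20) + 80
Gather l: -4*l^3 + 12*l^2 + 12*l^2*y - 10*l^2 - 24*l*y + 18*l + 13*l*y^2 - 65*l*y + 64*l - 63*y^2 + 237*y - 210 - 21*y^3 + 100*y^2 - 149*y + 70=-4*l^3 + l^2*(12*y + 2) + l*(13*y^2 - 89*y + 82) - 21*y^3 + 37*y^2 + 88*y - 140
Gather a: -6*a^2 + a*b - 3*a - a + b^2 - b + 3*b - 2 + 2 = -6*a^2 + a*(b - 4) + b^2 + 2*b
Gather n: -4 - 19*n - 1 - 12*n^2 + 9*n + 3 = -12*n^2 - 10*n - 2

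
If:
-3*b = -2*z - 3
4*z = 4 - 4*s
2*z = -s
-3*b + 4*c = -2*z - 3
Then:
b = 1/3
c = 0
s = 2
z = -1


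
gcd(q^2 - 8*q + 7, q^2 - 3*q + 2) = q - 1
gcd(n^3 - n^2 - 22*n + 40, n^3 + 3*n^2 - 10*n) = n^2 + 3*n - 10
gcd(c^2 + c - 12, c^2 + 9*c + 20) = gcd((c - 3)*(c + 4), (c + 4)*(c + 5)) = c + 4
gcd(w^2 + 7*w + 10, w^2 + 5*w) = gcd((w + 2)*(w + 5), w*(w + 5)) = w + 5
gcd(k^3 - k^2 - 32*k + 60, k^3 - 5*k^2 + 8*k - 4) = k - 2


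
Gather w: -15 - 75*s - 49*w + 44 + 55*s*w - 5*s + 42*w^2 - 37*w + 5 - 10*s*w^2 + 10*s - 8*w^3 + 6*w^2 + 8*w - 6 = -70*s - 8*w^3 + w^2*(48 - 10*s) + w*(55*s - 78) + 28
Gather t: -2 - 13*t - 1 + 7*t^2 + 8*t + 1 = 7*t^2 - 5*t - 2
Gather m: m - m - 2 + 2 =0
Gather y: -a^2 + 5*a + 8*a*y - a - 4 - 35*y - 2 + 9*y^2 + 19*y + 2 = -a^2 + 4*a + 9*y^2 + y*(8*a - 16) - 4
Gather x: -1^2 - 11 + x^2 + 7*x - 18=x^2 + 7*x - 30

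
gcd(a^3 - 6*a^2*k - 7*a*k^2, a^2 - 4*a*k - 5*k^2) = a + k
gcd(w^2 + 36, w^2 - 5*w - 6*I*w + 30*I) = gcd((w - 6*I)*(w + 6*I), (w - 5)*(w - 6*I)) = w - 6*I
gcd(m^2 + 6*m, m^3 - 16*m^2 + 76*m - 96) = 1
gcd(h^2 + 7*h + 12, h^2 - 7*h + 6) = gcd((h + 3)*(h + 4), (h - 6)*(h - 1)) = 1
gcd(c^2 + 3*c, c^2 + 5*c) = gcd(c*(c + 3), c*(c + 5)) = c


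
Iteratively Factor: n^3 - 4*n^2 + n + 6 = (n - 2)*(n^2 - 2*n - 3) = (n - 2)*(n + 1)*(n - 3)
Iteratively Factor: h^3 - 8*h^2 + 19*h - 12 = (h - 1)*(h^2 - 7*h + 12) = (h - 4)*(h - 1)*(h - 3)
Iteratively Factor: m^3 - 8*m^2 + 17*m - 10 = (m - 5)*(m^2 - 3*m + 2) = (m - 5)*(m - 1)*(m - 2)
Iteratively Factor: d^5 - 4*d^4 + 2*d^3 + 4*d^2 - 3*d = (d - 1)*(d^4 - 3*d^3 - d^2 + 3*d) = (d - 1)^2*(d^3 - 2*d^2 - 3*d) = (d - 1)^2*(d + 1)*(d^2 - 3*d) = (d - 3)*(d - 1)^2*(d + 1)*(d)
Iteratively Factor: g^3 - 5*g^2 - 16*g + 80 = (g - 5)*(g^2 - 16) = (g - 5)*(g + 4)*(g - 4)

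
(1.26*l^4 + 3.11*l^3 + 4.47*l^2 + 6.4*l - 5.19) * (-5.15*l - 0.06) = -6.489*l^5 - 16.0921*l^4 - 23.2071*l^3 - 33.2282*l^2 + 26.3445*l + 0.3114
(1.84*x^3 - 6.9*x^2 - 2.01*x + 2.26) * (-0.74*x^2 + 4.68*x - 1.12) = -1.3616*x^5 + 13.7172*x^4 - 32.8654*x^3 - 3.3512*x^2 + 12.828*x - 2.5312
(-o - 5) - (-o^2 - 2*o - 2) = o^2 + o - 3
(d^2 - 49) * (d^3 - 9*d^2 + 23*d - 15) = d^5 - 9*d^4 - 26*d^3 + 426*d^2 - 1127*d + 735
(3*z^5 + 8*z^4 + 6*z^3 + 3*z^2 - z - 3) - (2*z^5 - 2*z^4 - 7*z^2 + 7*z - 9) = z^5 + 10*z^4 + 6*z^3 + 10*z^2 - 8*z + 6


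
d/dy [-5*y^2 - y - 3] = -10*y - 1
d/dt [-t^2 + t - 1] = 1 - 2*t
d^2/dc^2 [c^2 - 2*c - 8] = 2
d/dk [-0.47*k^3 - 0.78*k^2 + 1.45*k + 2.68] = -1.41*k^2 - 1.56*k + 1.45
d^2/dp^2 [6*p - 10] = 0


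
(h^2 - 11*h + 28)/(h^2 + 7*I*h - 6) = (h^2 - 11*h + 28)/(h^2 + 7*I*h - 6)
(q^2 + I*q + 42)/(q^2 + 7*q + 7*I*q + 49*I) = (q - 6*I)/(q + 7)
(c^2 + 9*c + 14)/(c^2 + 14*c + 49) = (c + 2)/(c + 7)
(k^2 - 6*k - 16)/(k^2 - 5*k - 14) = (k - 8)/(k - 7)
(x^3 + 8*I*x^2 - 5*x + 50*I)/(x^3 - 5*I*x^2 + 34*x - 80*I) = (x + 5*I)/(x - 8*I)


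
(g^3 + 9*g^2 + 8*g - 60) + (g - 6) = g^3 + 9*g^2 + 9*g - 66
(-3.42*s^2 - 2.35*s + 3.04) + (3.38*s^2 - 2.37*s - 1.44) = -0.04*s^2 - 4.72*s + 1.6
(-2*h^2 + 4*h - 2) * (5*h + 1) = -10*h^3 + 18*h^2 - 6*h - 2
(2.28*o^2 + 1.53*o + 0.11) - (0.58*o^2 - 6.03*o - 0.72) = 1.7*o^2 + 7.56*o + 0.83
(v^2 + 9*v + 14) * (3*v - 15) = 3*v^3 + 12*v^2 - 93*v - 210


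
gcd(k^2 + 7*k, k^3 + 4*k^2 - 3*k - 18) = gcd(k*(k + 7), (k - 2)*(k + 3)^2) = 1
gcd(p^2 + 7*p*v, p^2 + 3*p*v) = p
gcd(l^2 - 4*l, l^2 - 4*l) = l^2 - 4*l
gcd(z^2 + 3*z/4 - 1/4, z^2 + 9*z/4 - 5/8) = z - 1/4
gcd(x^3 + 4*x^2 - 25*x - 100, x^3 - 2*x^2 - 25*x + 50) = x^2 - 25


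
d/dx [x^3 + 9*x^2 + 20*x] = 3*x^2 + 18*x + 20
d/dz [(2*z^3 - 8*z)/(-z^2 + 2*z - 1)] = 2*(-z^3 + 3*z^2 - 4*z - 4)/(z^3 - 3*z^2 + 3*z - 1)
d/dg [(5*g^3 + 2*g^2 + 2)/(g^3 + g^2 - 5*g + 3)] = (3*g^3 - 47*g^2 - 18*g - 10)/(g^5 + 3*g^4 - 6*g^3 - 10*g^2 + 21*g - 9)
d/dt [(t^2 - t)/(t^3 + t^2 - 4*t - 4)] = (-t*(t - 1)*(3*t^2 + 2*t - 4) + (2*t - 1)*(t^3 + t^2 - 4*t - 4))/(t^3 + t^2 - 4*t - 4)^2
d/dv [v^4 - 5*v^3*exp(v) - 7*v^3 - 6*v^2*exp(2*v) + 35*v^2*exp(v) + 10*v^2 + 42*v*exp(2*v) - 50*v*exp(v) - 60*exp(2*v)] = -5*v^3*exp(v) + 4*v^3 - 12*v^2*exp(2*v) + 20*v^2*exp(v) - 21*v^2 + 72*v*exp(2*v) + 20*v*exp(v) + 20*v - 78*exp(2*v) - 50*exp(v)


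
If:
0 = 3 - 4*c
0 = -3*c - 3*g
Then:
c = 3/4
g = -3/4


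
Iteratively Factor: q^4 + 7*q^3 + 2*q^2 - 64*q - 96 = (q - 3)*(q^3 + 10*q^2 + 32*q + 32) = (q - 3)*(q + 4)*(q^2 + 6*q + 8) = (q - 3)*(q + 4)^2*(q + 2)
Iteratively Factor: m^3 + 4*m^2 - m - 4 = (m - 1)*(m^2 + 5*m + 4) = (m - 1)*(m + 4)*(m + 1)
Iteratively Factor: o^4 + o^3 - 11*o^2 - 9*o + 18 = (o + 3)*(o^3 - 2*o^2 - 5*o + 6) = (o - 1)*(o + 3)*(o^2 - o - 6) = (o - 3)*(o - 1)*(o + 3)*(o + 2)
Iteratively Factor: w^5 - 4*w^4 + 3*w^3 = (w - 1)*(w^4 - 3*w^3) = w*(w - 1)*(w^3 - 3*w^2) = w^2*(w - 1)*(w^2 - 3*w) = w^2*(w - 3)*(w - 1)*(w)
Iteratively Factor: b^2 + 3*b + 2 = (b + 1)*(b + 2)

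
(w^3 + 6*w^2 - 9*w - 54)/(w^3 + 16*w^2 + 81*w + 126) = (w - 3)/(w + 7)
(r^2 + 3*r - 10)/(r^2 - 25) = (r - 2)/(r - 5)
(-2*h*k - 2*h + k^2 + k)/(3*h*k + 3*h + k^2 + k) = (-2*h + k)/(3*h + k)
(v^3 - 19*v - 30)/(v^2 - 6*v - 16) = (v^2 - 2*v - 15)/(v - 8)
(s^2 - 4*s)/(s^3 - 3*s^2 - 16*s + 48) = s/(s^2 + s - 12)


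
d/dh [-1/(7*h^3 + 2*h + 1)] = (21*h^2 + 2)/(7*h^3 + 2*h + 1)^2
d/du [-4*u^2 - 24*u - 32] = -8*u - 24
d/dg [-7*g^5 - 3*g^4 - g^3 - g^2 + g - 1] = -35*g^4 - 12*g^3 - 3*g^2 - 2*g + 1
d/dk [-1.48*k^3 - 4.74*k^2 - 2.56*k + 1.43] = -4.44*k^2 - 9.48*k - 2.56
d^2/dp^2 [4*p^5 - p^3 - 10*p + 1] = 80*p^3 - 6*p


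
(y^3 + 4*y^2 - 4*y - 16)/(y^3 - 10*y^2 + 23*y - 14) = (y^2 + 6*y + 8)/(y^2 - 8*y + 7)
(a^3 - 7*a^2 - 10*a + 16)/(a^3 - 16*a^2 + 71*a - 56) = (a + 2)/(a - 7)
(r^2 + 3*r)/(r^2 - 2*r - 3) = r*(r + 3)/(r^2 - 2*r - 3)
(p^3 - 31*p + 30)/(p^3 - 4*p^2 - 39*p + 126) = (p^2 - 6*p + 5)/(p^2 - 10*p + 21)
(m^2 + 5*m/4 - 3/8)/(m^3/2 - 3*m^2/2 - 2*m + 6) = (8*m^2 + 10*m - 3)/(4*(m^3 - 3*m^2 - 4*m + 12))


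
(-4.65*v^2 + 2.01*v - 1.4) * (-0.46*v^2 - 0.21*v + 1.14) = 2.139*v^4 + 0.0519000000000001*v^3 - 5.0791*v^2 + 2.5854*v - 1.596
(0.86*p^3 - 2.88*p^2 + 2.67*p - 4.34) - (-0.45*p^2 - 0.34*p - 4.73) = 0.86*p^3 - 2.43*p^2 + 3.01*p + 0.390000000000001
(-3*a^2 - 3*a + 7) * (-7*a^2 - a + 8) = 21*a^4 + 24*a^3 - 70*a^2 - 31*a + 56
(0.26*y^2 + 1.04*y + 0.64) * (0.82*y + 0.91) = 0.2132*y^3 + 1.0894*y^2 + 1.4712*y + 0.5824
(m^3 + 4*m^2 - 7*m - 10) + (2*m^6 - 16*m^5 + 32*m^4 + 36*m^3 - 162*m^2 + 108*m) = 2*m^6 - 16*m^5 + 32*m^4 + 37*m^3 - 158*m^2 + 101*m - 10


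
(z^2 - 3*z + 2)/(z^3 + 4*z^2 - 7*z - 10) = (z - 1)/(z^2 + 6*z + 5)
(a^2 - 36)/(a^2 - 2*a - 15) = (36 - a^2)/(-a^2 + 2*a + 15)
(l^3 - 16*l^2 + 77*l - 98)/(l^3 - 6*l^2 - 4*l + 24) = (l^2 - 14*l + 49)/(l^2 - 4*l - 12)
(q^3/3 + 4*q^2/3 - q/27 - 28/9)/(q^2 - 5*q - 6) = (-9*q^3 - 36*q^2 + q + 84)/(27*(-q^2 + 5*q + 6))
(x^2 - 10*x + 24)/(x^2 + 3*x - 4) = (x^2 - 10*x + 24)/(x^2 + 3*x - 4)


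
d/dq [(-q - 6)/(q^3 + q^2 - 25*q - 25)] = (-q^3 - q^2 + 25*q + (q + 6)*(3*q^2 + 2*q - 25) + 25)/(q^3 + q^2 - 25*q - 25)^2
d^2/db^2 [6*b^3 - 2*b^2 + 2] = 36*b - 4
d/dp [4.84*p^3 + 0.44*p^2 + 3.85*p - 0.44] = 14.52*p^2 + 0.88*p + 3.85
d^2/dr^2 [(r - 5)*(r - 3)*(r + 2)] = 6*r - 12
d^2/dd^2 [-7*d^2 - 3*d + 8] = -14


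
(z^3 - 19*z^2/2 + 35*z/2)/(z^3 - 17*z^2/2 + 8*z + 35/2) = z/(z + 1)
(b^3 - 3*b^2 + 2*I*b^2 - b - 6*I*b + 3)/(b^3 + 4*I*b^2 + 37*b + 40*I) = (b^2 + b*(-3 + I) - 3*I)/(b^2 + 3*I*b + 40)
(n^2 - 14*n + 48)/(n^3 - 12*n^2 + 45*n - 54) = (n - 8)/(n^2 - 6*n + 9)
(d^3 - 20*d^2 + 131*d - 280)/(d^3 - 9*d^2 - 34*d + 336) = (d - 5)/(d + 6)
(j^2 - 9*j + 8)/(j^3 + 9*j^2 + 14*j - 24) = (j - 8)/(j^2 + 10*j + 24)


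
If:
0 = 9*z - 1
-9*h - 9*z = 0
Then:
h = -1/9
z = 1/9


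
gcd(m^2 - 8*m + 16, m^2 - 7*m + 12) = m - 4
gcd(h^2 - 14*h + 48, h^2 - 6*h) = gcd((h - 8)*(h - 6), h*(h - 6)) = h - 6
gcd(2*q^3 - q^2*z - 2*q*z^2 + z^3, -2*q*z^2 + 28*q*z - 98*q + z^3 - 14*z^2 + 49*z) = -2*q + z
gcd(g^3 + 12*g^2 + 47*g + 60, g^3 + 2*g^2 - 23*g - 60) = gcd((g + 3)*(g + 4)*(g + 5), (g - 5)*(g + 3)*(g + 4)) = g^2 + 7*g + 12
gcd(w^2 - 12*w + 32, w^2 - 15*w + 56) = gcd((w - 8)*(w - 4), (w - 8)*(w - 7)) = w - 8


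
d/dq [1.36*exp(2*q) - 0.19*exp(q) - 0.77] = (2.72*exp(q) - 0.19)*exp(q)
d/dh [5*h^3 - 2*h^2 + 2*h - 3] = 15*h^2 - 4*h + 2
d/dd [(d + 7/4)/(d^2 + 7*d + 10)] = (d^2 + 7*d - (2*d + 7)*(4*d + 7)/4 + 10)/(d^2 + 7*d + 10)^2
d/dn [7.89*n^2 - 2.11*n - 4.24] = 15.78*n - 2.11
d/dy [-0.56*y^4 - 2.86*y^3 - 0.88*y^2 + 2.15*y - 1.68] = -2.24*y^3 - 8.58*y^2 - 1.76*y + 2.15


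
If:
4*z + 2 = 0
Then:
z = -1/2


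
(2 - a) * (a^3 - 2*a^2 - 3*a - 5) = -a^4 + 4*a^3 - a^2 - a - 10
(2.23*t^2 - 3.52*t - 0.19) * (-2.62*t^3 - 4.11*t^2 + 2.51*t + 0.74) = -5.8426*t^5 + 0.0571000000000002*t^4 + 20.5623*t^3 - 6.4041*t^2 - 3.0817*t - 0.1406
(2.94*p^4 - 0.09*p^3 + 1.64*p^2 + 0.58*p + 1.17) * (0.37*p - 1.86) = 1.0878*p^5 - 5.5017*p^4 + 0.7742*p^3 - 2.8358*p^2 - 0.6459*p - 2.1762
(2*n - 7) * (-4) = 28 - 8*n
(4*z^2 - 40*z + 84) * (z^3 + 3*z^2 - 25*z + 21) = 4*z^5 - 28*z^4 - 136*z^3 + 1336*z^2 - 2940*z + 1764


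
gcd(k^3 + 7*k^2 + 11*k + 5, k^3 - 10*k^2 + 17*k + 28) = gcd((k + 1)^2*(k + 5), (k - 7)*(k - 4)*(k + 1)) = k + 1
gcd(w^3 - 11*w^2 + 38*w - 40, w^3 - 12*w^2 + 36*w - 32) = w - 2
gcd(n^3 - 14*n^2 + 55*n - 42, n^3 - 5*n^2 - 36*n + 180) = n - 6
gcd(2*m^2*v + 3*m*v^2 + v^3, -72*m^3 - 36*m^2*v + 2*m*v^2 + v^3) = 2*m + v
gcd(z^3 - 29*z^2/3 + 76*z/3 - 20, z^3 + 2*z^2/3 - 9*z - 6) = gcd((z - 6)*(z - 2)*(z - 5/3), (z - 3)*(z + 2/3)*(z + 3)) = 1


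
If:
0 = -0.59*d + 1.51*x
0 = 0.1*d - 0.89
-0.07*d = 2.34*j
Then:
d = 8.90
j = -0.27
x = 3.48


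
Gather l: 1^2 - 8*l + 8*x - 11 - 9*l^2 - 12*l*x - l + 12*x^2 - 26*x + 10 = -9*l^2 + l*(-12*x - 9) + 12*x^2 - 18*x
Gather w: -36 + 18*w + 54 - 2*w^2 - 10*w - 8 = -2*w^2 + 8*w + 10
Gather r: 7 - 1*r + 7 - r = 14 - 2*r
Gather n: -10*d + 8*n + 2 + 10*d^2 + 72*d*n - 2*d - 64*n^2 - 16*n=10*d^2 - 12*d - 64*n^2 + n*(72*d - 8) + 2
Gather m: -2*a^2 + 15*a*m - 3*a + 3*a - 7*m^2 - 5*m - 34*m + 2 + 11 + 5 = -2*a^2 - 7*m^2 + m*(15*a - 39) + 18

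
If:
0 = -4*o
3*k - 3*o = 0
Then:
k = 0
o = 0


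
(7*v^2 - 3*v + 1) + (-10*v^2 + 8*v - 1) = -3*v^2 + 5*v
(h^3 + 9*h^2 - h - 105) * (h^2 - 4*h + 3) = h^5 + 5*h^4 - 34*h^3 - 74*h^2 + 417*h - 315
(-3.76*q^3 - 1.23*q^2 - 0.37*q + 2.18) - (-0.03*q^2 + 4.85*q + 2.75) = -3.76*q^3 - 1.2*q^2 - 5.22*q - 0.57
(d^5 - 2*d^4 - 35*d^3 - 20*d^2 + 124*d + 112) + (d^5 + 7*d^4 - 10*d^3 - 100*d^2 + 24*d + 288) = 2*d^5 + 5*d^4 - 45*d^3 - 120*d^2 + 148*d + 400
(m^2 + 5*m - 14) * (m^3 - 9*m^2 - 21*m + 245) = m^5 - 4*m^4 - 80*m^3 + 266*m^2 + 1519*m - 3430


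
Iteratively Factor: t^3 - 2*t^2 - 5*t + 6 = (t - 1)*(t^2 - t - 6) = (t - 3)*(t - 1)*(t + 2)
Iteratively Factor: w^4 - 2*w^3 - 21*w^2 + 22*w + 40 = (w + 1)*(w^3 - 3*w^2 - 18*w + 40) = (w - 5)*(w + 1)*(w^2 + 2*w - 8) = (w - 5)*(w + 1)*(w + 4)*(w - 2)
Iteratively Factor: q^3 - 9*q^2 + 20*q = (q - 5)*(q^2 - 4*q) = q*(q - 5)*(q - 4)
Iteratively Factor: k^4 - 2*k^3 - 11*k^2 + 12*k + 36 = (k - 3)*(k^3 + k^2 - 8*k - 12) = (k - 3)^2*(k^2 + 4*k + 4) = (k - 3)^2*(k + 2)*(k + 2)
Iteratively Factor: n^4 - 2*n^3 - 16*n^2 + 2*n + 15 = (n - 1)*(n^3 - n^2 - 17*n - 15) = (n - 1)*(n + 1)*(n^2 - 2*n - 15) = (n - 5)*(n - 1)*(n + 1)*(n + 3)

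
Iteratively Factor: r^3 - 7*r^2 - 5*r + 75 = (r - 5)*(r^2 - 2*r - 15) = (r - 5)*(r + 3)*(r - 5)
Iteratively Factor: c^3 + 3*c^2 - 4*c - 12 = (c + 2)*(c^2 + c - 6) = (c - 2)*(c + 2)*(c + 3)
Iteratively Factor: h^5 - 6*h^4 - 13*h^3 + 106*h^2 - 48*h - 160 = (h + 4)*(h^4 - 10*h^3 + 27*h^2 - 2*h - 40) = (h + 1)*(h + 4)*(h^3 - 11*h^2 + 38*h - 40) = (h - 2)*(h + 1)*(h + 4)*(h^2 - 9*h + 20) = (h - 4)*(h - 2)*(h + 1)*(h + 4)*(h - 5)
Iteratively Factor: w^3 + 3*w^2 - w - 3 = (w + 3)*(w^2 - 1) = (w + 1)*(w + 3)*(w - 1)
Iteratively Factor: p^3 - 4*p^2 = (p)*(p^2 - 4*p) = p^2*(p - 4)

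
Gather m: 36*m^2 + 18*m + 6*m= 36*m^2 + 24*m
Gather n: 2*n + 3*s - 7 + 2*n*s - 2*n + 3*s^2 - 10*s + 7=2*n*s + 3*s^2 - 7*s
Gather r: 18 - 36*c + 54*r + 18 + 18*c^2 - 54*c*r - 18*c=18*c^2 - 54*c + r*(54 - 54*c) + 36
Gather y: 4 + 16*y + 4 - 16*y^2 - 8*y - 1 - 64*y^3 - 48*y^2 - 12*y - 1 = -64*y^3 - 64*y^2 - 4*y + 6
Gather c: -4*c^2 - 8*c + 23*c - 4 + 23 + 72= -4*c^2 + 15*c + 91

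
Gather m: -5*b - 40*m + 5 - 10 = -5*b - 40*m - 5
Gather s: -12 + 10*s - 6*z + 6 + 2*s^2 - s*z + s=2*s^2 + s*(11 - z) - 6*z - 6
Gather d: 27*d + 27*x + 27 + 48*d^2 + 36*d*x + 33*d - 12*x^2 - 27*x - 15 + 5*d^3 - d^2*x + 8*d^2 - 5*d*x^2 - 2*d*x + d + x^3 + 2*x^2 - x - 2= 5*d^3 + d^2*(56 - x) + d*(-5*x^2 + 34*x + 61) + x^3 - 10*x^2 - x + 10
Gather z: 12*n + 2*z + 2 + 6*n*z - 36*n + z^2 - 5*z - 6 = -24*n + z^2 + z*(6*n - 3) - 4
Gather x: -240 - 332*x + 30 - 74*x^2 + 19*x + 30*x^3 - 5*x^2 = 30*x^3 - 79*x^2 - 313*x - 210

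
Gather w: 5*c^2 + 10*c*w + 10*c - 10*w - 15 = 5*c^2 + 10*c + w*(10*c - 10) - 15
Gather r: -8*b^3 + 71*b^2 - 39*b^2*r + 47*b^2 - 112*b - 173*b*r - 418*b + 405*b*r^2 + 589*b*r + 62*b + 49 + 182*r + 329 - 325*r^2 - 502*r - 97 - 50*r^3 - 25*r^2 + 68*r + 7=-8*b^3 + 118*b^2 - 468*b - 50*r^3 + r^2*(405*b - 350) + r*(-39*b^2 + 416*b - 252) + 288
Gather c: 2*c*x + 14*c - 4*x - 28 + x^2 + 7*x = c*(2*x + 14) + x^2 + 3*x - 28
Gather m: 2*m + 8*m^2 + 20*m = 8*m^2 + 22*m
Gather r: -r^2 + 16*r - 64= -r^2 + 16*r - 64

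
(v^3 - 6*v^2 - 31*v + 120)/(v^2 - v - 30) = (v^2 - 11*v + 24)/(v - 6)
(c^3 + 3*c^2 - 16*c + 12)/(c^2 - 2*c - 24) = (-c^3 - 3*c^2 + 16*c - 12)/(-c^2 + 2*c + 24)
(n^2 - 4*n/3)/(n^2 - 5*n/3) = (3*n - 4)/(3*n - 5)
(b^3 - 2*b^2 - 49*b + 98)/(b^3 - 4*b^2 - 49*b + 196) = (b - 2)/(b - 4)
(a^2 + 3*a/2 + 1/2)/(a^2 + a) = (a + 1/2)/a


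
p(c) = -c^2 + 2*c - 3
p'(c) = 2 - 2*c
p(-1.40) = -7.76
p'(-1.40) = 4.80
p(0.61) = -2.15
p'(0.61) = 0.78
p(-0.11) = -3.23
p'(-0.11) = 2.22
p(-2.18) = -12.11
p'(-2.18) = 6.36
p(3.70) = -9.29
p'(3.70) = -5.40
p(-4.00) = -27.00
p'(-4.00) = 10.00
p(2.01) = -3.02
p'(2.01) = -2.02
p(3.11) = -6.45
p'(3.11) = -4.22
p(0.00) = -3.00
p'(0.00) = 2.00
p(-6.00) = -51.00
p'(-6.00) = 14.00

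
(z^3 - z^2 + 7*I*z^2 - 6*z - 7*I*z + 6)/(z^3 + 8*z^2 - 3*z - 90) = (z^3 + z^2*(-1 + 7*I) - z*(6 + 7*I) + 6)/(z^3 + 8*z^2 - 3*z - 90)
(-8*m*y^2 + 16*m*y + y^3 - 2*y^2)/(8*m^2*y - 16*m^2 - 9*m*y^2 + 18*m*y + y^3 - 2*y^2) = y/(-m + y)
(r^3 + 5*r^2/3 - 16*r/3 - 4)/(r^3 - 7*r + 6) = (r + 2/3)/(r - 1)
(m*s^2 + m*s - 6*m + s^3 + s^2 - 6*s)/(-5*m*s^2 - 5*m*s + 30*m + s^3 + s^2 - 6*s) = (m + s)/(-5*m + s)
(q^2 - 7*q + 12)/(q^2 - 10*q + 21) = (q - 4)/(q - 7)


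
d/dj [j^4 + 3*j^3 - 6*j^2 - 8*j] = 4*j^3 + 9*j^2 - 12*j - 8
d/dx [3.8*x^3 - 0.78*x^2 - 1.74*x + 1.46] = 11.4*x^2 - 1.56*x - 1.74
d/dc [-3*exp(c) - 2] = -3*exp(c)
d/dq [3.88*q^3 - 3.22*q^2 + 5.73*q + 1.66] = 11.64*q^2 - 6.44*q + 5.73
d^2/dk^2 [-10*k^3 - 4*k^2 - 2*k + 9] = -60*k - 8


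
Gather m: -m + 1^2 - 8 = -m - 7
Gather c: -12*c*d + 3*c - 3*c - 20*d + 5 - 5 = -12*c*d - 20*d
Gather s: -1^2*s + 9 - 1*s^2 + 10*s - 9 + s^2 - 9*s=0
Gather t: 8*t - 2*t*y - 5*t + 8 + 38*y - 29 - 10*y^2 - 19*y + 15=t*(3 - 2*y) - 10*y^2 + 19*y - 6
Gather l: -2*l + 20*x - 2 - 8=-2*l + 20*x - 10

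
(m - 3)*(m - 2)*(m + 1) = m^3 - 4*m^2 + m + 6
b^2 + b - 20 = (b - 4)*(b + 5)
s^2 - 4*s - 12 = (s - 6)*(s + 2)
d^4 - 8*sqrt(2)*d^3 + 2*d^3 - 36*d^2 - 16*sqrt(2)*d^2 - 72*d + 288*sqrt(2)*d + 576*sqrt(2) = (d - 6)*(d + 2)*(d + 6)*(d - 8*sqrt(2))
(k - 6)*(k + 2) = k^2 - 4*k - 12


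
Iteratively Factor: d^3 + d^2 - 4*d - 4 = (d + 2)*(d^2 - d - 2) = (d - 2)*(d + 2)*(d + 1)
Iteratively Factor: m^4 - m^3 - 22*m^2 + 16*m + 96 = (m - 4)*(m^3 + 3*m^2 - 10*m - 24) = (m - 4)*(m - 3)*(m^2 + 6*m + 8) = (m - 4)*(m - 3)*(m + 2)*(m + 4)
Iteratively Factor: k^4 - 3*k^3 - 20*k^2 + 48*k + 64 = (k - 4)*(k^3 + k^2 - 16*k - 16) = (k - 4)*(k + 4)*(k^2 - 3*k - 4) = (k - 4)^2*(k + 4)*(k + 1)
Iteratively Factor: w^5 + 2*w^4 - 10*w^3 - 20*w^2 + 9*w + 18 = (w - 3)*(w^4 + 5*w^3 + 5*w^2 - 5*w - 6) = (w - 3)*(w + 2)*(w^3 + 3*w^2 - w - 3) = (w - 3)*(w + 2)*(w + 3)*(w^2 - 1) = (w - 3)*(w - 1)*(w + 2)*(w + 3)*(w + 1)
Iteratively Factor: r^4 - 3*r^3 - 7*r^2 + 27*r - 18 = (r + 3)*(r^3 - 6*r^2 + 11*r - 6) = (r - 1)*(r + 3)*(r^2 - 5*r + 6) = (r - 2)*(r - 1)*(r + 3)*(r - 3)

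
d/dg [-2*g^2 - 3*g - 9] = -4*g - 3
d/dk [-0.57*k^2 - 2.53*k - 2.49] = -1.14*k - 2.53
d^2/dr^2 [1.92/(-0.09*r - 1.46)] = -0.031104/(0.09*r + 1.46)^3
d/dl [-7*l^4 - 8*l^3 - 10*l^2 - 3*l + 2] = -28*l^3 - 24*l^2 - 20*l - 3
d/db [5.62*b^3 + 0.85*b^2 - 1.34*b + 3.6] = 16.86*b^2 + 1.7*b - 1.34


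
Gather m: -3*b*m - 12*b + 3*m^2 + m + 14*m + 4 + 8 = -12*b + 3*m^2 + m*(15 - 3*b) + 12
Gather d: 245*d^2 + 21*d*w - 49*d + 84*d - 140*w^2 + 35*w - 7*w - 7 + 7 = 245*d^2 + d*(21*w + 35) - 140*w^2 + 28*w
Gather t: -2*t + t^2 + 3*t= t^2 + t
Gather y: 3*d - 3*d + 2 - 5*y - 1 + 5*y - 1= 0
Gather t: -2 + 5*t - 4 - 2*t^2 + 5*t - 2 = -2*t^2 + 10*t - 8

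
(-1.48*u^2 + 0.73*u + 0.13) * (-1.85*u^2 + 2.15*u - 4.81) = 2.738*u^4 - 4.5325*u^3 + 8.4478*u^2 - 3.2318*u - 0.6253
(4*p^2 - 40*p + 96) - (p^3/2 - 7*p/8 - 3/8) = -p^3/2 + 4*p^2 - 313*p/8 + 771/8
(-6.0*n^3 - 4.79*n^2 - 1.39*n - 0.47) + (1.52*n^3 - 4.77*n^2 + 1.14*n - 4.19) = -4.48*n^3 - 9.56*n^2 - 0.25*n - 4.66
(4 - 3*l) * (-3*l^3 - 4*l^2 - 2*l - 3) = 9*l^4 - 10*l^2 + l - 12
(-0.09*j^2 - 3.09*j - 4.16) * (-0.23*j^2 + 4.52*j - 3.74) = 0.0207*j^4 + 0.3039*j^3 - 12.6734*j^2 - 7.2466*j + 15.5584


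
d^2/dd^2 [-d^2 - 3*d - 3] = -2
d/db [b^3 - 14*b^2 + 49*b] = 3*b^2 - 28*b + 49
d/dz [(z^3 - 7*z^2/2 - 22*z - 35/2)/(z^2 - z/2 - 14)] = (4*z^4 - 4*z^3 - 73*z^2 + 532*z + 1197)/(4*z^4 - 4*z^3 - 111*z^2 + 56*z + 784)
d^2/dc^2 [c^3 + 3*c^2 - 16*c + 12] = 6*c + 6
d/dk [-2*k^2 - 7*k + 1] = -4*k - 7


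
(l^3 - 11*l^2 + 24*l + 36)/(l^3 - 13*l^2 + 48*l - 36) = (l + 1)/(l - 1)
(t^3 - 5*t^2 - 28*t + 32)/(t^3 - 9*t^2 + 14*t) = (t^3 - 5*t^2 - 28*t + 32)/(t*(t^2 - 9*t + 14))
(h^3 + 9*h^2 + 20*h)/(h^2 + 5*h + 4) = h*(h + 5)/(h + 1)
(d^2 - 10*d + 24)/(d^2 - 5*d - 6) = (d - 4)/(d + 1)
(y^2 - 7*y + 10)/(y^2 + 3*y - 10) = (y - 5)/(y + 5)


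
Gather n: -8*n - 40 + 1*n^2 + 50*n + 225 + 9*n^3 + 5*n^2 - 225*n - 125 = 9*n^3 + 6*n^2 - 183*n + 60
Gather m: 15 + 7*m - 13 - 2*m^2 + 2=-2*m^2 + 7*m + 4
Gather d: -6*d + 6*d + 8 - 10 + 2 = 0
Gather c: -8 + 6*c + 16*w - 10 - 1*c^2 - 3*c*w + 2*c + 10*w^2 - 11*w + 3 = -c^2 + c*(8 - 3*w) + 10*w^2 + 5*w - 15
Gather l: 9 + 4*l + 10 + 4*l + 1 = 8*l + 20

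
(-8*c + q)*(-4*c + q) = 32*c^2 - 12*c*q + q^2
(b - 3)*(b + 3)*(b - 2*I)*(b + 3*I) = b^4 + I*b^3 - 3*b^2 - 9*I*b - 54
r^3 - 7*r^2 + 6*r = r*(r - 6)*(r - 1)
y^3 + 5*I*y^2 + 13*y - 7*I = (y - I)^2*(y + 7*I)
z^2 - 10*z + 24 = (z - 6)*(z - 4)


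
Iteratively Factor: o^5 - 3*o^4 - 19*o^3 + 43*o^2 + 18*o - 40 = (o - 1)*(o^4 - 2*o^3 - 21*o^2 + 22*o + 40) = (o - 1)*(o + 4)*(o^3 - 6*o^2 + 3*o + 10) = (o - 2)*(o - 1)*(o + 4)*(o^2 - 4*o - 5) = (o - 2)*(o - 1)*(o + 1)*(o + 4)*(o - 5)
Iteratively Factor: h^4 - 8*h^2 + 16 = (h + 2)*(h^3 - 2*h^2 - 4*h + 8) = (h - 2)*(h + 2)*(h^2 - 4) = (h - 2)*(h + 2)^2*(h - 2)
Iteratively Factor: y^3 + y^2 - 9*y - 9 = (y + 1)*(y^2 - 9) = (y - 3)*(y + 1)*(y + 3)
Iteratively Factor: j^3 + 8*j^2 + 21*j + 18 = (j + 3)*(j^2 + 5*j + 6) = (j + 3)^2*(j + 2)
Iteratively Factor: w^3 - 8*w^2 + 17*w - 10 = (w - 5)*(w^2 - 3*w + 2) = (w - 5)*(w - 1)*(w - 2)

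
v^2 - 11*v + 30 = (v - 6)*(v - 5)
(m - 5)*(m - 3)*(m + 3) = m^3 - 5*m^2 - 9*m + 45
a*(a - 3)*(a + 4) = a^3 + a^2 - 12*a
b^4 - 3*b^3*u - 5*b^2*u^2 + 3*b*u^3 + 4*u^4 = (b - 4*u)*(b - u)*(b + u)^2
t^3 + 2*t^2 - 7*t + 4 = (t - 1)^2*(t + 4)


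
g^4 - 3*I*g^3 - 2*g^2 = g^2*(g - 2*I)*(g - I)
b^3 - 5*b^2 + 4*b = b*(b - 4)*(b - 1)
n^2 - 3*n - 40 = (n - 8)*(n + 5)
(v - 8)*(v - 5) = v^2 - 13*v + 40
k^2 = k^2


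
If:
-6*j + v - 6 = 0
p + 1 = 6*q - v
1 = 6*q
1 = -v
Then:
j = -7/6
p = 1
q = 1/6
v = -1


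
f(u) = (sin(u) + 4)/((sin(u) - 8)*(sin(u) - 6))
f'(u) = cos(u)/((sin(u) - 8)*(sin(u) - 6)) - (sin(u) + 4)*cos(u)/((sin(u) - 8)*(sin(u) - 6)^2) - (sin(u) + 4)*cos(u)/((sin(u) - 8)^2*(sin(u) - 6))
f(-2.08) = 0.05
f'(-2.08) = -0.01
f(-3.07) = 0.08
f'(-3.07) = -0.04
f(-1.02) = 0.05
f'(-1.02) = 0.02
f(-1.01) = 0.05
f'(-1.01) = 0.02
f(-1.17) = 0.05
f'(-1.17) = 0.01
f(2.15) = 0.13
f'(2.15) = -0.04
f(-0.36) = 0.07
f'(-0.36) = 0.04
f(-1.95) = 0.05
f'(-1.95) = -0.01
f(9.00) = 0.10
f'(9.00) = -0.05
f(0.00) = 0.08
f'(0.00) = 0.05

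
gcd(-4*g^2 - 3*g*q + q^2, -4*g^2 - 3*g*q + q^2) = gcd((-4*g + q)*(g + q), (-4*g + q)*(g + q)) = -4*g^2 - 3*g*q + q^2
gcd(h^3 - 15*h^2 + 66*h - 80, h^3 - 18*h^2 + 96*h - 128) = h^2 - 10*h + 16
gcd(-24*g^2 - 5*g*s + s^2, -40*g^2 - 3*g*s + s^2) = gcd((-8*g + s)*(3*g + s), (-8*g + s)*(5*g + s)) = -8*g + s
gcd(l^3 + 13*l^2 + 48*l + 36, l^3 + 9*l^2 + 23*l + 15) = l + 1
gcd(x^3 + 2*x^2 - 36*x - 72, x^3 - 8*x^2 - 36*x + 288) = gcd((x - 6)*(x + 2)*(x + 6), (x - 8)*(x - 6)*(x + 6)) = x^2 - 36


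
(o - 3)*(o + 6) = o^2 + 3*o - 18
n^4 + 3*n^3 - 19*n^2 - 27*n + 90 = (n - 3)*(n - 2)*(n + 3)*(n + 5)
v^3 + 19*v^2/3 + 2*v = v*(v + 1/3)*(v + 6)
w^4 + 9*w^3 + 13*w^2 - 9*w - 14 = (w - 1)*(w + 1)*(w + 2)*(w + 7)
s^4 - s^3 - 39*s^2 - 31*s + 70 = (s - 7)*(s - 1)*(s + 2)*(s + 5)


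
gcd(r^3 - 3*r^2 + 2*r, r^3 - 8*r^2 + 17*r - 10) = r^2 - 3*r + 2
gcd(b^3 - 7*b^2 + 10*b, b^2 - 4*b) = b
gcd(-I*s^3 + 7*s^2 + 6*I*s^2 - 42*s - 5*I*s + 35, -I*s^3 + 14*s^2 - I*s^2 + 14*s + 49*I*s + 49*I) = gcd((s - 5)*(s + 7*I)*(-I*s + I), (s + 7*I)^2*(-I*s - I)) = s + 7*I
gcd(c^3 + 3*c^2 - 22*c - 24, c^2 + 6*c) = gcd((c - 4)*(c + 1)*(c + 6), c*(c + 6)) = c + 6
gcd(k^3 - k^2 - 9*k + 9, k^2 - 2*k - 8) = 1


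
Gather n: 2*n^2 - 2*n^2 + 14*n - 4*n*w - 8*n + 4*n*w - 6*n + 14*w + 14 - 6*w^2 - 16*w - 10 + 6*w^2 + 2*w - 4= 0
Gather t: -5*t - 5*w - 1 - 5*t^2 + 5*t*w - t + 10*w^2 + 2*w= -5*t^2 + t*(5*w - 6) + 10*w^2 - 3*w - 1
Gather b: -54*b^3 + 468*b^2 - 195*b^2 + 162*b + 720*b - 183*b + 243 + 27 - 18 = -54*b^3 + 273*b^2 + 699*b + 252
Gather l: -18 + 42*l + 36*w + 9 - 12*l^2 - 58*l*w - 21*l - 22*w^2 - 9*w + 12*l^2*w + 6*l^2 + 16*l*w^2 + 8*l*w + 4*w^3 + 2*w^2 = l^2*(12*w - 6) + l*(16*w^2 - 50*w + 21) + 4*w^3 - 20*w^2 + 27*w - 9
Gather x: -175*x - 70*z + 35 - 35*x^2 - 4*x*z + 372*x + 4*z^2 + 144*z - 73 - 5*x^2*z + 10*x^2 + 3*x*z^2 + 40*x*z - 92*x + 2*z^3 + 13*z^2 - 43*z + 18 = x^2*(-5*z - 25) + x*(3*z^2 + 36*z + 105) + 2*z^3 + 17*z^2 + 31*z - 20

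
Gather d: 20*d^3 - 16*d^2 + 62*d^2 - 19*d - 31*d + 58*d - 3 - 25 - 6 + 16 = 20*d^3 + 46*d^2 + 8*d - 18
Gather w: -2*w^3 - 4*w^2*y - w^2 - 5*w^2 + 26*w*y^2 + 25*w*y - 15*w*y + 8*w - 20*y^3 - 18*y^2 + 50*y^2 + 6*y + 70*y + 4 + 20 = -2*w^3 + w^2*(-4*y - 6) + w*(26*y^2 + 10*y + 8) - 20*y^3 + 32*y^2 + 76*y + 24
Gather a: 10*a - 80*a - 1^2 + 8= 7 - 70*a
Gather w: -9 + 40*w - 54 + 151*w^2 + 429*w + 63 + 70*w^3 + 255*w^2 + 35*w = 70*w^3 + 406*w^2 + 504*w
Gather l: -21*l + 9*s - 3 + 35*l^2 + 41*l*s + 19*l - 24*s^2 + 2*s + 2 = 35*l^2 + l*(41*s - 2) - 24*s^2 + 11*s - 1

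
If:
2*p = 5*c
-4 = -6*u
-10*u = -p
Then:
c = 8/3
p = 20/3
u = 2/3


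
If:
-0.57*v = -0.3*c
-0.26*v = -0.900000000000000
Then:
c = 6.58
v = 3.46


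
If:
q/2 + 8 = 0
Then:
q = -16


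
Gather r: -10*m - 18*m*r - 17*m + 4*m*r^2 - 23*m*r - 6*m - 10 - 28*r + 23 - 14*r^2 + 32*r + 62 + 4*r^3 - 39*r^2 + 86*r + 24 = -33*m + 4*r^3 + r^2*(4*m - 53) + r*(90 - 41*m) + 99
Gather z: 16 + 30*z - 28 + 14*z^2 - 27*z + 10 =14*z^2 + 3*z - 2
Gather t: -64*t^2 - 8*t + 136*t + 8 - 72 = -64*t^2 + 128*t - 64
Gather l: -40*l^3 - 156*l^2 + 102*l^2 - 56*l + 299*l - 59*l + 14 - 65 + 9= -40*l^3 - 54*l^2 + 184*l - 42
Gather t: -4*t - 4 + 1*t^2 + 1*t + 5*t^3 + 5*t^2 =5*t^3 + 6*t^2 - 3*t - 4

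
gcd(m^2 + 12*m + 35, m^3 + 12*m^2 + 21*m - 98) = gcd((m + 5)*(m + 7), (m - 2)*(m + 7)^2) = m + 7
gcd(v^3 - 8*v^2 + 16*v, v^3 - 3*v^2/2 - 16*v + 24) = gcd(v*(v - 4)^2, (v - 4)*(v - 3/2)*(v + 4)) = v - 4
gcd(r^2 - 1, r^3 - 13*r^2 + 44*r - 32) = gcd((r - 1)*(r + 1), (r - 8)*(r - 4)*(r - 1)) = r - 1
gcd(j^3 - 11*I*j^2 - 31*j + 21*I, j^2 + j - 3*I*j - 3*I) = j - 3*I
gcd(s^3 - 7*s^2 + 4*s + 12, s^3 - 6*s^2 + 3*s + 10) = s^2 - s - 2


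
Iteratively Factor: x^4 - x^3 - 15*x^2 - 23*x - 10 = (x + 2)*(x^3 - 3*x^2 - 9*x - 5) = (x + 1)*(x + 2)*(x^2 - 4*x - 5) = (x + 1)^2*(x + 2)*(x - 5)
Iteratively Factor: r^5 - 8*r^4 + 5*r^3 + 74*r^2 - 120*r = (r - 4)*(r^4 - 4*r^3 - 11*r^2 + 30*r) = r*(r - 4)*(r^3 - 4*r^2 - 11*r + 30) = r*(r - 4)*(r - 2)*(r^2 - 2*r - 15) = r*(r - 5)*(r - 4)*(r - 2)*(r + 3)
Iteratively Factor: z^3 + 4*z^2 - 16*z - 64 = (z - 4)*(z^2 + 8*z + 16) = (z - 4)*(z + 4)*(z + 4)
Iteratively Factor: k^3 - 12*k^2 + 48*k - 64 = (k - 4)*(k^2 - 8*k + 16) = (k - 4)^2*(k - 4)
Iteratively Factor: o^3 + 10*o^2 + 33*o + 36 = (o + 3)*(o^2 + 7*o + 12) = (o + 3)^2*(o + 4)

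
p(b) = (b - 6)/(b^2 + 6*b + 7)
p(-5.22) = -3.83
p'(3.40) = 0.05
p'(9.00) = 0.00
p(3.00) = -0.09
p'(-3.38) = -2.61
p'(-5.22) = -5.47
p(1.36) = -0.27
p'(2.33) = 0.09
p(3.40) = -0.07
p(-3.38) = 5.05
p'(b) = (-2*b - 6)*(b - 6)/(b^2 + 6*b + 7)^2 + 1/(b^2 + 6*b + 7)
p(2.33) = -0.14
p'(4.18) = 0.03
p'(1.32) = 0.21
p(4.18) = -0.04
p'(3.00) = 0.06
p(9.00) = 0.02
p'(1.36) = 0.20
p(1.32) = -0.28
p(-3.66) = 6.17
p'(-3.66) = -5.85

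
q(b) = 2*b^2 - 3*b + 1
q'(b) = 4*b - 3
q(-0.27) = 1.96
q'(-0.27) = -4.08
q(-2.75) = 24.38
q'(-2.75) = -14.00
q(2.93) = 9.38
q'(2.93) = 8.72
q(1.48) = 0.94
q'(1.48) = 2.92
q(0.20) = 0.48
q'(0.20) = -2.20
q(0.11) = 0.69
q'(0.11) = -2.56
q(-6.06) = 92.63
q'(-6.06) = -27.24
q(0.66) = -0.11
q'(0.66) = -0.36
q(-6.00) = 91.00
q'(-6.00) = -27.00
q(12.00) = 253.00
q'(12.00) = 45.00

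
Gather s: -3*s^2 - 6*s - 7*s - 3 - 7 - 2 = -3*s^2 - 13*s - 12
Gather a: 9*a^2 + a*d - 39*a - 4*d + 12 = 9*a^2 + a*(d - 39) - 4*d + 12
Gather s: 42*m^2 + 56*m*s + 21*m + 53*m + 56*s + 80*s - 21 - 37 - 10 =42*m^2 + 74*m + s*(56*m + 136) - 68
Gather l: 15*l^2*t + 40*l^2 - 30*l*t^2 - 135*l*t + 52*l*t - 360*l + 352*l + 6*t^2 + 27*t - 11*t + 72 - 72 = l^2*(15*t + 40) + l*(-30*t^2 - 83*t - 8) + 6*t^2 + 16*t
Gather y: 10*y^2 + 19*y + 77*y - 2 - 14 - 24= 10*y^2 + 96*y - 40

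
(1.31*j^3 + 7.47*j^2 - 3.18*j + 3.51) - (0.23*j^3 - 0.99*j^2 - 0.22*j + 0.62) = 1.08*j^3 + 8.46*j^2 - 2.96*j + 2.89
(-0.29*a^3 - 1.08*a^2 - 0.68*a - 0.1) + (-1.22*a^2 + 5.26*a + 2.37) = -0.29*a^3 - 2.3*a^2 + 4.58*a + 2.27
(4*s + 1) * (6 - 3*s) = -12*s^2 + 21*s + 6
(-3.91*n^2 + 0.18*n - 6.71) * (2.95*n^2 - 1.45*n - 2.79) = -11.5345*n^4 + 6.2005*n^3 - 9.1466*n^2 + 9.2273*n + 18.7209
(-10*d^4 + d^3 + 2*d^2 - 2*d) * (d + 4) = -10*d^5 - 39*d^4 + 6*d^3 + 6*d^2 - 8*d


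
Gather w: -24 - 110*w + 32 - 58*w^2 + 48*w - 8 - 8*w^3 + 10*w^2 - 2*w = -8*w^3 - 48*w^2 - 64*w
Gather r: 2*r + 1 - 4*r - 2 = -2*r - 1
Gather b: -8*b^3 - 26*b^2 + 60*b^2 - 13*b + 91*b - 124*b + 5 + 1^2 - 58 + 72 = -8*b^3 + 34*b^2 - 46*b + 20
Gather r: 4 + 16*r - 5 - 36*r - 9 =-20*r - 10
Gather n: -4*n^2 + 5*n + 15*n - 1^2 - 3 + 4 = -4*n^2 + 20*n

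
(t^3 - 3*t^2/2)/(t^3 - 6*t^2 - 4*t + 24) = t^2*(t - 3/2)/(t^3 - 6*t^2 - 4*t + 24)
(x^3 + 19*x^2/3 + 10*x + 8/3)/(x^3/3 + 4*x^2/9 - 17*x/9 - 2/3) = 3*(x^2 + 6*x + 8)/(x^2 + x - 6)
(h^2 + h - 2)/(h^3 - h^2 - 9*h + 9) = (h + 2)/(h^2 - 9)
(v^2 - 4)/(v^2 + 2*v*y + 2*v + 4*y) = (v - 2)/(v + 2*y)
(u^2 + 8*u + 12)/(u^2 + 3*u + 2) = (u + 6)/(u + 1)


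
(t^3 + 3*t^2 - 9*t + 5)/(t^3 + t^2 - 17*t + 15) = (t - 1)/(t - 3)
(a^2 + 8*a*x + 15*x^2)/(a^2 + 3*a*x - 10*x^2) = (-a - 3*x)/(-a + 2*x)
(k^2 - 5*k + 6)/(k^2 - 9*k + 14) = (k - 3)/(k - 7)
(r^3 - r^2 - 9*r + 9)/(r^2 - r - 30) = (-r^3 + r^2 + 9*r - 9)/(-r^2 + r + 30)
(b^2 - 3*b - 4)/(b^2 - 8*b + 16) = (b + 1)/(b - 4)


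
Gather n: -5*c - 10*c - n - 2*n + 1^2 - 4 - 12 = -15*c - 3*n - 15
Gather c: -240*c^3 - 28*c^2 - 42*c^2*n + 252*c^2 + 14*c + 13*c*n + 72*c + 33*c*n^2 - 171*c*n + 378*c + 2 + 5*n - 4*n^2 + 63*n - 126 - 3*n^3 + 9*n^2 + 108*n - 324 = -240*c^3 + c^2*(224 - 42*n) + c*(33*n^2 - 158*n + 464) - 3*n^3 + 5*n^2 + 176*n - 448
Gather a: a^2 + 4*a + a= a^2 + 5*a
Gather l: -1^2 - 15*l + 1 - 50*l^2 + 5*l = -50*l^2 - 10*l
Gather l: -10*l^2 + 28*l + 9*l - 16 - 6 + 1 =-10*l^2 + 37*l - 21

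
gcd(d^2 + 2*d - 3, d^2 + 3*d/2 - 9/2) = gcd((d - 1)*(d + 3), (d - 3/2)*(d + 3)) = d + 3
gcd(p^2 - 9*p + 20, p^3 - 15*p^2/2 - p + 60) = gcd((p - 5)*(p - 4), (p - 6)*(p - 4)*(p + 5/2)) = p - 4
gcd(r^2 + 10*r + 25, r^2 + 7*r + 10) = r + 5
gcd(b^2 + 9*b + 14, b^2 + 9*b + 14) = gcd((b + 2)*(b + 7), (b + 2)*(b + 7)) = b^2 + 9*b + 14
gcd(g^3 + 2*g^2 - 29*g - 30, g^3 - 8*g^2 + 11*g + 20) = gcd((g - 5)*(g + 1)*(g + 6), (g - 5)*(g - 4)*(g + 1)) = g^2 - 4*g - 5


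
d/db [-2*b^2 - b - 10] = -4*b - 1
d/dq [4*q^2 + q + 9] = 8*q + 1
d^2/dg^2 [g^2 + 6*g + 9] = 2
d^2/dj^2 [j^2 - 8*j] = 2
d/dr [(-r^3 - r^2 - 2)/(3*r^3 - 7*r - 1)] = (r*(3*r + 2)*(-3*r^3 + 7*r + 1) + (9*r^2 - 7)*(r^3 + r^2 + 2))/(-3*r^3 + 7*r + 1)^2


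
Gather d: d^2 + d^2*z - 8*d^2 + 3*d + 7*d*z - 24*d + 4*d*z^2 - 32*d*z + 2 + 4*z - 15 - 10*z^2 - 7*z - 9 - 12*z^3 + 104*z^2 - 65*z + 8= d^2*(z - 7) + d*(4*z^2 - 25*z - 21) - 12*z^3 + 94*z^2 - 68*z - 14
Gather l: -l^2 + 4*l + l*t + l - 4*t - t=-l^2 + l*(t + 5) - 5*t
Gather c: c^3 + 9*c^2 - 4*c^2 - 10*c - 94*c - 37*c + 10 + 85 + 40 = c^3 + 5*c^2 - 141*c + 135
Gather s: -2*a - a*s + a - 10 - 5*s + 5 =-a + s*(-a - 5) - 5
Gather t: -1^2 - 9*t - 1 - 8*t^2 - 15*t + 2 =-8*t^2 - 24*t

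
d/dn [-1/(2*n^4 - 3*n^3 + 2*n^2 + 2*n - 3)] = (8*n^3 - 9*n^2 + 4*n + 2)/(2*n^4 - 3*n^3 + 2*n^2 + 2*n - 3)^2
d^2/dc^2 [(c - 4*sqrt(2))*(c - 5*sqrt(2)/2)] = 2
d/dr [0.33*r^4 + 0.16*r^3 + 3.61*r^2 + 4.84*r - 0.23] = 1.32*r^3 + 0.48*r^2 + 7.22*r + 4.84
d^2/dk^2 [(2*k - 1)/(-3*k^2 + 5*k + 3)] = 2*((2*k - 1)*(6*k - 5)^2 + (18*k - 13)*(-3*k^2 + 5*k + 3))/(-3*k^2 + 5*k + 3)^3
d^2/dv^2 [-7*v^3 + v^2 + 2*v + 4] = 2 - 42*v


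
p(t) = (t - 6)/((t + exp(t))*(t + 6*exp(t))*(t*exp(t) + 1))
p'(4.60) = 0.00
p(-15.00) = -0.09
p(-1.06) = 15.35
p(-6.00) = -0.34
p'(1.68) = 0.01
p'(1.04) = 0.07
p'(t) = (t - 6)*(-t*exp(t) - exp(t))/((t + exp(t))*(t + 6*exp(t))*(t*exp(t) + 1)^2) + (t - 6)*(-6*exp(t) - 1)/((t + exp(t))*(t + 6*exp(t))^2*(t*exp(t) + 1)) + (t - 6)*(-exp(t) - 1)/((t + exp(t))^2*(t + 6*exp(t))*(t*exp(t) + 1)) + 1/((t + exp(t))*(t + 6*exp(t))*(t*exp(t) + 1)) = (-(t - 6)*(t + 1)*(t + exp(t))*(t + 6*exp(t))*exp(t) - (t - 6)*(t + exp(t))*(t*exp(t) + 1)*(6*exp(t) + 1) - (t - 6)*(t + 6*exp(t))*(t*exp(t) + 1)*(exp(t) + 1) + (t + exp(t))*(t + 6*exp(t))*(t*exp(t) + 1))/((t + exp(t))^2*(t + 6*exp(t))^2*(t*exp(t) + 1)^2)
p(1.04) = -0.02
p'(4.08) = 0.00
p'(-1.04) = -15.54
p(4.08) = -0.00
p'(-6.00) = -0.09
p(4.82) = -0.00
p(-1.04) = 15.00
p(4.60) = -0.00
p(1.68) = -0.00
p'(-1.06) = -19.09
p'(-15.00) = -0.00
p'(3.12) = 0.00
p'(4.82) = 0.00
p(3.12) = -0.00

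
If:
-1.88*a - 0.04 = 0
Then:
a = -0.02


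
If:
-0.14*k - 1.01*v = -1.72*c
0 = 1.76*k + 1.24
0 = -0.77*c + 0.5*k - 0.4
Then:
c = -0.98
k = -0.70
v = -1.57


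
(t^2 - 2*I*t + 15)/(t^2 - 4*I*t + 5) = (t + 3*I)/(t + I)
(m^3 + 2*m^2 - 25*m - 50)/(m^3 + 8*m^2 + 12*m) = (m^2 - 25)/(m*(m + 6))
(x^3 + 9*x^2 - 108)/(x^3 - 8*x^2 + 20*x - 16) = (x^3 + 9*x^2 - 108)/(x^3 - 8*x^2 + 20*x - 16)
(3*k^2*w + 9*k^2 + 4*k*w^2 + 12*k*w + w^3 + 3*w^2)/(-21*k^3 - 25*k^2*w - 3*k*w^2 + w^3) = (w + 3)/(-7*k + w)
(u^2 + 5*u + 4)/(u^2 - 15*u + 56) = (u^2 + 5*u + 4)/(u^2 - 15*u + 56)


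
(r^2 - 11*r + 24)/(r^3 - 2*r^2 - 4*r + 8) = (r^2 - 11*r + 24)/(r^3 - 2*r^2 - 4*r + 8)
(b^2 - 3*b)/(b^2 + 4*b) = (b - 3)/(b + 4)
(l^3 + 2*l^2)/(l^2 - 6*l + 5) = l^2*(l + 2)/(l^2 - 6*l + 5)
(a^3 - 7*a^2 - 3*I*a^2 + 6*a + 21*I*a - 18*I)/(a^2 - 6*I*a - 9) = (a^2 - 7*a + 6)/(a - 3*I)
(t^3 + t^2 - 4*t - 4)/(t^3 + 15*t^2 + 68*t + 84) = (t^2 - t - 2)/(t^2 + 13*t + 42)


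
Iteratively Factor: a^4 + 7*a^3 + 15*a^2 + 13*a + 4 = (a + 1)*(a^3 + 6*a^2 + 9*a + 4) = (a + 1)*(a + 4)*(a^2 + 2*a + 1) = (a + 1)^2*(a + 4)*(a + 1)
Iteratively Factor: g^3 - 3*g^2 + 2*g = (g - 1)*(g^2 - 2*g) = g*(g - 1)*(g - 2)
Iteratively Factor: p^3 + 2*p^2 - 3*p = (p + 3)*(p^2 - p) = p*(p + 3)*(p - 1)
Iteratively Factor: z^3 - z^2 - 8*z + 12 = (z + 3)*(z^2 - 4*z + 4) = (z - 2)*(z + 3)*(z - 2)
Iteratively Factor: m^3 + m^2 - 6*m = (m + 3)*(m^2 - 2*m) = (m - 2)*(m + 3)*(m)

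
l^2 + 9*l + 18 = (l + 3)*(l + 6)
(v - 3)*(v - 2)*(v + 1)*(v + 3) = v^4 - v^3 - 11*v^2 + 9*v + 18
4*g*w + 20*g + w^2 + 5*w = (4*g + w)*(w + 5)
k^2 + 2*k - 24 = (k - 4)*(k + 6)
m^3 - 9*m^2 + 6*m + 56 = (m - 7)*(m - 4)*(m + 2)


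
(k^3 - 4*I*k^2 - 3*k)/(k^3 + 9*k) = (k - I)/(k + 3*I)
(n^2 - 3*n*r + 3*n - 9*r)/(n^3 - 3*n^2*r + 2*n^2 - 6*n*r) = (n + 3)/(n*(n + 2))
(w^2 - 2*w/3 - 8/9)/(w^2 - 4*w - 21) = (-9*w^2 + 6*w + 8)/(9*(-w^2 + 4*w + 21))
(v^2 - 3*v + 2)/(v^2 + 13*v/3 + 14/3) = 3*(v^2 - 3*v + 2)/(3*v^2 + 13*v + 14)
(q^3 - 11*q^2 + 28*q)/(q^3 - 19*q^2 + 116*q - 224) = q/(q - 8)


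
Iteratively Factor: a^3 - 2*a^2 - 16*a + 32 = (a - 4)*(a^2 + 2*a - 8) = (a - 4)*(a - 2)*(a + 4)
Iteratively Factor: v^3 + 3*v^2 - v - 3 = (v + 3)*(v^2 - 1) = (v + 1)*(v + 3)*(v - 1)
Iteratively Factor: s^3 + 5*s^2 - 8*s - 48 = (s + 4)*(s^2 + s - 12) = (s - 3)*(s + 4)*(s + 4)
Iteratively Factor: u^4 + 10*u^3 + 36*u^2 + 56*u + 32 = (u + 2)*(u^3 + 8*u^2 + 20*u + 16) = (u + 2)^2*(u^2 + 6*u + 8) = (u + 2)^2*(u + 4)*(u + 2)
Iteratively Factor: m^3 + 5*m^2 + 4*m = (m + 1)*(m^2 + 4*m) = (m + 1)*(m + 4)*(m)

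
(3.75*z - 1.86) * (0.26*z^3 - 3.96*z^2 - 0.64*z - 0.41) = 0.975*z^4 - 15.3336*z^3 + 4.9656*z^2 - 0.3471*z + 0.7626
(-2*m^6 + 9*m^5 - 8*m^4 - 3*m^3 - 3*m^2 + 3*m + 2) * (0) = 0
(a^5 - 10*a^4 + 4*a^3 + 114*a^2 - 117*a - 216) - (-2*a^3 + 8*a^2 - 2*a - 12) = a^5 - 10*a^4 + 6*a^3 + 106*a^2 - 115*a - 204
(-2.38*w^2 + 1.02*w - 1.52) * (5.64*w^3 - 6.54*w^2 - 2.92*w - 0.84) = -13.4232*w^5 + 21.318*w^4 - 8.294*w^3 + 8.9616*w^2 + 3.5816*w + 1.2768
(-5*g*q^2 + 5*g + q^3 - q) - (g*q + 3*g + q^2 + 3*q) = -5*g*q^2 - g*q + 2*g + q^3 - q^2 - 4*q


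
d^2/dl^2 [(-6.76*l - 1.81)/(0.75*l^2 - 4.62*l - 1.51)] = ((1.5*l - 4.62)*(3.0*l - 9.24)*(6.76*l + 1.81) + (30.42*l - 59.7474)*(-0.75*l^2 + 4.62*l + 1.51))/(-0.75*l^2 + 4.62*l + 1.51)^3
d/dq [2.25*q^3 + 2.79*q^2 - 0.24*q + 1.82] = 6.75*q^2 + 5.58*q - 0.24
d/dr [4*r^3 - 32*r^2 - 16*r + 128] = 12*r^2 - 64*r - 16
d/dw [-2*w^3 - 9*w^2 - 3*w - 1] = -6*w^2 - 18*w - 3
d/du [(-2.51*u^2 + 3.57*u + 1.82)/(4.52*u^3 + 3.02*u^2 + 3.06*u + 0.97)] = (11.3452*u^4 - 32.2728*u^3 - 43.1412*u^2 - 15.8622*u - 2.1063)/(20.4304*u^6 + 27.3008*u^5 + 36.7828*u^4 + 27.2512*u^3 + 15.2224*u^2 + 5.9364*u + 0.9409)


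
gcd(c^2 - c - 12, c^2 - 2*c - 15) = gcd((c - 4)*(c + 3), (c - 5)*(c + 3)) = c + 3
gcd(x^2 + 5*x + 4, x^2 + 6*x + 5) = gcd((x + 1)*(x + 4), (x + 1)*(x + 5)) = x + 1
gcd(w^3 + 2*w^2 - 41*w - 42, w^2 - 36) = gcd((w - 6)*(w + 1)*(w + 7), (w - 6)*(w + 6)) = w - 6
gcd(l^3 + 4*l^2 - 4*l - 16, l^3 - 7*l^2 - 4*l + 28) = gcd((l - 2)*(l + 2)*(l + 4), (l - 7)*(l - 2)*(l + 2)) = l^2 - 4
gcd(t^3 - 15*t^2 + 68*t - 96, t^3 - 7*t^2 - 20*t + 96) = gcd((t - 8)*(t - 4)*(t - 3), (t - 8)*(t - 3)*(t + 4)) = t^2 - 11*t + 24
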